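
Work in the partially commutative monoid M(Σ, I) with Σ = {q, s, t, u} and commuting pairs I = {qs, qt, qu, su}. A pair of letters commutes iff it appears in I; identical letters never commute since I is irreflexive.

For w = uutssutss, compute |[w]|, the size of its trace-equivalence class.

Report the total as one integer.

0(u) covers ∅
1(u) covers 0:u
2(t) covers 1:u
3(s) covers 2:t
4(s) covers 3:s
5(u) covers 2:t
6(t) covers 4:s, 5:u
7(s) covers 6:t
8(s) covers 7:s
floor of heap: 0:u
completions by unplaced set U, small U first (add the entries for U minus each lowest piece of U):
  |U|=1: {8}:1
  |U|=2: {7,8}:1
  |U|=3: {6,7,8}:1
  |U|=4: {4,6,7,8}:1  {5,6,7,8}:1
  |U|=5: {3,4,6,7,8}:1  {4,5,6,7,8}:2
  |U|=6: {3,4,5,6,7,8}:3
  |U|=7: {2,3,4,5,6,7,8}:3
  start at 0(u): 3

3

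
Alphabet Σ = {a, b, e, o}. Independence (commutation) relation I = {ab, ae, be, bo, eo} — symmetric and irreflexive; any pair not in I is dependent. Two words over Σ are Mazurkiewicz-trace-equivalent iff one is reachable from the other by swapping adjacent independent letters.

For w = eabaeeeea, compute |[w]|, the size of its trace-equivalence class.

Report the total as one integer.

504

piece 0:e — minimal
piece 1:a — minimal
piece 2:b — minimal
piece 3:a rests on {1:a}
piece 4:e rests on {0:e}
piece 5:e rests on {4:e}
piece 6:e rests on {5:e}
piece 7:e rests on {6:e}
piece 8:a rests on {3:a}
minimal pieces: {0:e, 1:a, 2:b}
ways to finish when only these pieces remain (= sum over removing one remaining piece with nothing left below it):
  1 left: {2}→1  {7}→1  {8}→1
  2 left: {2,7}→2  {2,8}→2  {3,8}→1  {6,7}→1  {7,8}→2
  3 left: {1,3,8}→1  {2,3,8}→3  {2,6,7}→3  {2,7,8}→6  {3,7,8}→3  {5,6,7}→1  {6,7,8}→3
  4 left: {1,2,3,8}→4  {1,3,7,8}→4  {2,3,7,8}→12  {2,5,6,7}→4  {2,6,7,8}→12  {3,6,7,8}→6  {4,5,6,7}→1  {5,6,7,8}→4
  5 left: {0,4,5,6,7}→1  {1,2,3,7,8}→20  {1,3,6,7,8}→10  {2,3,6,7,8}→30  {2,4,5,6,7}→5  {2,5,6,7,8}→20  {3,5,6,7,8}→10  {4,5,6,7,8}→5
  6 left: {0,2,4,5,6,7}→6  {0,4,5,6,7,8}→6  {1,2,3,6,7,8}→60  {1,3,5,6,7,8}→20  {2,3,5,6,7,8}→60  {2,4,5,6,7,8}→30  {3,4,5,6,7,8}→15
  7 left: {0,2,4,5,6,7,8}→42  {0,3,4,5,6,7,8}→21  {1,2,3,5,6,7,8}→140  {1,3,4,5,6,7,8}→35  {2,3,4,5,6,7,8}→105
  placing 0:e first → 280 extensions
  placing 1:a first → 168 extensions
  placing 2:b first → 56 extensions
total linear extensions = 504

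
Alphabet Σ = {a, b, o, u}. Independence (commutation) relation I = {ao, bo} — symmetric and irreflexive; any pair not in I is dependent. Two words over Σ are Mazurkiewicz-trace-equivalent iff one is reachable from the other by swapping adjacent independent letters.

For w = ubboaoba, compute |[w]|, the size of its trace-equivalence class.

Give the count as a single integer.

21

#0=u has no predecessor
#1=b depends on [0:u]
#2=b depends on [1:b]
#3=o depends on [0:u]
#4=a depends on [2:b]
#5=o depends on [3:o]
#6=b depends on [4:a]
#7=a depends on [6:b]
sources: [0:u]
N(rest) = Σ N(rest − s) over sources s of rest; N(one piece) = 1:
  size 1 → [5]=1  [7]=1
  size 2 → [3,5]=1  [5,7]=2  [6,7]=1
  size 3 → [3,5,7]=3  [4,6,7]=1  [5,6,7]=3
  size 4 → [2,4,6,7]=1  [3,5,6,7]=6  [4,5,6,7]=4
  size 5 → [1,2,4,6,7]=1  [2,4,5,6,7]=5  [3,4,5,6,7]=10
  size 6 → [1,2,4,5,6,7]=6  [2,3,4,5,6,7]=15
  first=0(u) contributes 21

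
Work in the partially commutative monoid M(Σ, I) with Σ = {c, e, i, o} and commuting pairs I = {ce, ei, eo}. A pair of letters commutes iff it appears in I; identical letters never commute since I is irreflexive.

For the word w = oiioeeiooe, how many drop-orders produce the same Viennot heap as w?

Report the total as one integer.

0(o) covers ∅
1(i) covers 0:o
2(i) covers 1:i
3(o) covers 2:i
4(e) covers ∅
5(e) covers 4:e
6(i) covers 3:o
7(o) covers 6:i
8(o) covers 7:o
9(e) covers 5:e
floor of heap: 0:o, 4:e
completions by unplaced set U, small U first (add the entries for U minus each lowest piece of U):
  |U|=1: {8}:1  {9}:1
  |U|=2: {5,9}:1  {7,8}:1  {8,9}:2
  |U|=3: {4,5,9}:1  {5,8,9}:3  {6,7,8}:1  {7,8,9}:3
  |U|=4: {3,6,7,8}:1  {4,5,8,9}:4  {5,7,8,9}:6  {6,7,8,9}:4
  |U|=5: {2,3,6,7,8}:1  {3,6,7,8,9}:5  {4,5,7,8,9}:10  {5,6,7,8,9}:10
  |U|=6: {1,2,3,6,7,8}:1  {2,3,6,7,8,9}:6  {3,5,6,7,8,9}:15  {4,5,6,7,8,9}:20
  |U|=7: {0,1,2,3,6,7,8}:1  {1,2,3,6,7,8,9}:7  {2,3,5,6,7,8,9}:21  {3,4,5,6,7,8,9}:35
  |U|=8: {0,1,2,3,6,7,8,9}:8  {1,2,3,5,6,7,8,9}:28  {2,3,4,5,6,7,8,9}:56
  start at 0(o): 84
  start at 4(e): 36
sum over floor = 120

120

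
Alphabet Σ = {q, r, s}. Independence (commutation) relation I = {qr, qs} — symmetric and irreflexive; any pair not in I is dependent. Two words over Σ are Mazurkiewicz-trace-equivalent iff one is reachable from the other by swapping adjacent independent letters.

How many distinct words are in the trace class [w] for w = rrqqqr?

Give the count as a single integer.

20

piece 0:r — minimal
piece 1:r rests on {0:r}
piece 2:q — minimal
piece 3:q rests on {2:q}
piece 4:q rests on {3:q}
piece 5:r rests on {1:r}
minimal pieces: {0:r, 2:q}
ways to finish when only these pieces remain (= sum over removing one remaining piece with nothing left below it):
  1 left: {4}→1  {5}→1
  2 left: {1,5}→1  {3,4}→1  {4,5}→2
  3 left: {0,1,5}→1  {1,4,5}→3  {2,3,4}→1  {3,4,5}→3
  4 left: {0,1,4,5}→4  {1,3,4,5}→6  {2,3,4,5}→4
  placing 0:r first → 10 extensions
  placing 2:q first → 10 extensions
total linear extensions = 20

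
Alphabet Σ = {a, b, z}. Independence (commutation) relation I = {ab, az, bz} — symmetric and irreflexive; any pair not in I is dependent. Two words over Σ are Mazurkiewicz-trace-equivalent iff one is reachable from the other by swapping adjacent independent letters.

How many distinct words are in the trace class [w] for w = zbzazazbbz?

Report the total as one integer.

piece 0:z — minimal
piece 1:b — minimal
piece 2:z rests on {0:z}
piece 3:a — minimal
piece 4:z rests on {2:z}
piece 5:a rests on {3:a}
piece 6:z rests on {4:z}
piece 7:b rests on {1:b}
piece 8:b rests on {7:b}
piece 9:z rests on {6:z}
minimal pieces: {0:z, 1:b, 3:a}
ways to finish when only these pieces remain (= sum over removing one remaining piece with nothing left below it):
  1 left: {5}→1  {8}→1  {9}→1
  2 left: {3,5}→1  {5,8}→2  {5,9}→2  {6,9}→1  {7,8}→1  {8,9}→2
  3 left: {1,7,8}→1  {3,5,8}→3  {3,5,9}→3  {4,6,9}→1  {5,6,9}→3  {5,7,8}→3  {5,8,9}→6  {6,8,9}→3  {7,8,9}→3
  4 left: {1,5,7,8}→4  {1,7,8,9}→4  {2,4,6,9}→1  {3,5,6,9}→6  {3,5,7,8}→6  {3,5,8,9}→12  {4,5,6,9}→4  {4,6,8,9}→4  {5,6,8,9}→12  {5,7,8,9}→12  {6,7,8,9}→6
  5 left: {0,2,4,6,9}→1  {1,3,5,7,8}→10  {1,5,7,8,9}→20  {1,6,7,8,9}→10  {2,4,5,6,9}→5  {2,4,6,8,9}→5  {3,4,5,6,9}→10  {3,5,6,8,9}→30  {3,5,7,8,9}→30  {4,5,6,8,9}→20  {4,6,7,8,9}→10  {5,6,7,8,9}→30
  6 left: {0,2,4,5,6,9}→6  {0,2,4,6,8,9}→6  {1,3,5,7,8,9}→60  {1,4,6,7,8,9}→20  {1,5,6,7,8,9}→60  {2,3,4,5,6,9}→15  {2,4,5,6,8,9}→30  {2,4,6,7,8,9}→15  {3,4,5,6,8,9}→60  {3,5,6,7,8,9}→90  {4,5,6,7,8,9}→60
  7 left: {0,2,3,4,5,6,9}→21  {0,2,4,5,6,8,9}→42  {0,2,4,6,7,8,9}→21  {1,2,4,6,7,8,9}→35  {1,3,5,6,7,8,9}→210  {1,4,5,6,7,8,9}→140  {2,3,4,5,6,8,9}→105  {2,4,5,6,7,8,9}→105  {3,4,5,6,7,8,9}→210
  8 left: {0,1,2,4,6,7,8,9}→56  {0,2,3,4,5,6,8,9}→168  {0,2,4,5,6,7,8,9}→168  {1,2,4,5,6,7,8,9}→280  {1,3,4,5,6,7,8,9}→560  {2,3,4,5,6,7,8,9}→420
  placing 0:z first → 1260 extensions
  placing 1:b first → 756 extensions
  placing 3:a first → 504 extensions
total linear extensions = 2520

2520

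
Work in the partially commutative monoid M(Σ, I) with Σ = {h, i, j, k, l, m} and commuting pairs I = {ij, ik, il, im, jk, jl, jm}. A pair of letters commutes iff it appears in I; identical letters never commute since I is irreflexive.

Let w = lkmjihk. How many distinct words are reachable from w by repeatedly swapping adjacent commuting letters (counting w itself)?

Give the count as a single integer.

piece 0:l — minimal
piece 1:k rests on {0:l}
piece 2:m rests on {1:k}
piece 3:j — minimal
piece 4:i — minimal
piece 5:h rests on {2:m, 3:j, 4:i}
piece 6:k rests on {5:h}
minimal pieces: {0:l, 3:j, 4:i}
ways to finish when only these pieces remain (= sum over removing one remaining piece with nothing left below it):
  1 left: {6}→1
  2 left: {5,6}→1
  3 left: {2,5,6}→1  {3,5,6}→1  {4,5,6}→1
  4 left: {1,2,5,6}→1  {2,3,5,6}→2  {2,4,5,6}→2  {3,4,5,6}→2
  5 left: {0,1,2,5,6}→1  {1,2,3,5,6}→3  {1,2,4,5,6}→3  {2,3,4,5,6}→6
  placing 0:l first → 12 extensions
  placing 3:j first → 4 extensions
  placing 4:i first → 4 extensions
total linear extensions = 20

20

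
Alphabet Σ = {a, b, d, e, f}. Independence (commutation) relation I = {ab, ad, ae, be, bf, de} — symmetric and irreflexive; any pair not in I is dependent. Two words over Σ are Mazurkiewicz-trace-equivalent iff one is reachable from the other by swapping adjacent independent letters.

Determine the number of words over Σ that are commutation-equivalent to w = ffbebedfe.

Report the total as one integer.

#0=f has no predecessor
#1=f depends on [0:f]
#2=b has no predecessor
#3=e depends on [1:f]
#4=b depends on [2:b]
#5=e depends on [3:e]
#6=d depends on [1:f, 4:b]
#7=f depends on [5:e, 6:d]
#8=e depends on [7:f]
sources: [0:f, 2:b]
N(rest) = Σ N(rest − s) over sources s of rest; N(one piece) = 1:
  size 1 → [8]=1
  size 2 → [7,8]=1
  size 3 → [5,7,8]=1  [6,7,8]=1
  size 4 → [3,5,7,8]=1  [4,6,7,8]=1  [5,6,7,8]=2
  size 5 → [2,4,6,7,8]=1  [3,5,6,7,8]=3  [4,5,6,7,8]=3
  size 6 → [1,3,5,6,7,8]=3  [2,4,5,6,7,8]=4  [3,4,5,6,7,8]=6
  size 7 → [0,1,3,5,6,7,8]=3  [1,3,4,5,6,7,8]=9  [2,3,4,5,6,7,8]=10
  first=0(f) contributes 19
  first=2(b) contributes 12
|[w]| = 31

31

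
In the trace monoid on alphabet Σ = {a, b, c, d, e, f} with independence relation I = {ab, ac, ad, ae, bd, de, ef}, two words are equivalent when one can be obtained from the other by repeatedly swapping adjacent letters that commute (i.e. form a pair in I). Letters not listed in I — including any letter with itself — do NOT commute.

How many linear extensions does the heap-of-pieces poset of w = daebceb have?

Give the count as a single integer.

0(d) covers ∅
1(a) covers ∅
2(e) covers ∅
3(b) covers 2:e
4(c) covers 0:d, 3:b
5(e) covers 4:c
6(b) covers 5:e
floor of heap: 0:d, 1:a, 2:e
completions by unplaced set U, small U first (add the entries for U minus each lowest piece of U):
  |U|=1: {1}:1  {6}:1
  |U|=2: {1,6}:2  {5,6}:1
  |U|=3: {1,5,6}:3  {4,5,6}:1
  |U|=4: {0,4,5,6}:1  {1,4,5,6}:4  {3,4,5,6}:1
  |U|=5: {0,1,4,5,6}:5  {0,3,4,5,6}:2  {1,3,4,5,6}:5  {2,3,4,5,6}:1
  start at 0(d): 6
  start at 1(a): 3
  start at 2(e): 12
sum over floor = 21

21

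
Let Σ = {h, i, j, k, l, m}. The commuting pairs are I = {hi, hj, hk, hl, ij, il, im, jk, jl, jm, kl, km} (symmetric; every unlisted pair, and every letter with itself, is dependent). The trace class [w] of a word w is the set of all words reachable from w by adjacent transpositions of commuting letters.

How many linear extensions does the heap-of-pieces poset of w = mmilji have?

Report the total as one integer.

60

drop 0:m onto floor
drop 1:m onto {0:m}
drop 2:i onto floor
drop 3:l onto {1:m}
drop 4:j onto floor
drop 5:i onto {2:i}
ground layer = {0:m, 2:i, 4:j}
drop-orders for the pieces not yet dropped (sum over which currently-grounded one goes next):
  1 to go: {3} 1  {4} 1  {5} 1
  2 to go: {1,3} 1  {2,5} 1  {3,4} 2  {3,5} 2  {4,5} 2
  3 to go: {0,1,3} 1  {1,3,4} 3  {1,3,5} 3  {2,3,5} 3  {2,4,5} 3  {3,4,5} 6
  4 to go: {0,1,3,4} 4  {0,1,3,5} 4  {1,2,3,5} 6  {1,3,4,5} 12  {2,3,4,5} 12
  if 0:m drops first: 30 orders
  if 2:i drops first: 20 orders
  if 4:j drops first: 10 orders
heap linearizations: 60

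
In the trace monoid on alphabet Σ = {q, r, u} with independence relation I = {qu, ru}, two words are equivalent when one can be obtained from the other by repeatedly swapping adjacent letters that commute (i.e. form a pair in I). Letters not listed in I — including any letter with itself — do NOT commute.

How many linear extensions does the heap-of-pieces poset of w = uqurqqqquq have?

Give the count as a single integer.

120

#0=u has no predecessor
#1=q has no predecessor
#2=u depends on [0:u]
#3=r depends on [1:q]
#4=q depends on [3:r]
#5=q depends on [4:q]
#6=q depends on [5:q]
#7=q depends on [6:q]
#8=u depends on [2:u]
#9=q depends on [7:q]
sources: [0:u, 1:q]
N(rest) = Σ N(rest − s) over sources s of rest; N(one piece) = 1:
  size 1 → [8]=1  [9]=1
  size 2 → [2,8]=1  [7,9]=1  [8,9]=2
  size 3 → [0,2,8]=1  [2,8,9]=3  [6,7,9]=1  [7,8,9]=3
  size 4 → [0,2,8,9]=4  [2,7,8,9]=6  [5,6,7,9]=1  [6,7,8,9]=4
  size 5 → [0,2,7,8,9]=10  [2,6,7,8,9]=10  [4,5,6,7,9]=1  [5,6,7,8,9]=5
  size 6 → [0,2,6,7,8,9]=20  [2,5,6,7,8,9]=15  [3,4,5,6,7,9]=1  [4,5,6,7,8,9]=6
  size 7 → [0,2,5,6,7,8,9]=35  [1,3,4,5,6,7,9]=1  [2,4,5,6,7,8,9]=21  [3,4,5,6,7,8,9]=7
  size 8 → [0,2,4,5,6,7,8,9]=56  [1,3,4,5,6,7,8,9]=8  [2,3,4,5,6,7,8,9]=28
  first=0(u) contributes 36
  first=1(q) contributes 84
|[w]| = 120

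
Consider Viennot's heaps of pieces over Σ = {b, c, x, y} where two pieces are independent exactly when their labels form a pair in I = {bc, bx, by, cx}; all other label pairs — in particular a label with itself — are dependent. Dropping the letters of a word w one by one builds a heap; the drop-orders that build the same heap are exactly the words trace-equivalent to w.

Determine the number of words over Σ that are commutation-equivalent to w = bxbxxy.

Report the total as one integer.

drop 0:b onto floor
drop 1:x onto floor
drop 2:b onto {0:b}
drop 3:x onto {1:x}
drop 4:x onto {3:x}
drop 5:y onto {4:x}
ground layer = {0:b, 1:x}
drop-orders for the pieces not yet dropped (sum over which currently-grounded one goes next):
  1 to go: {2} 1  {5} 1
  2 to go: {0,2} 1  {2,5} 2  {4,5} 1
  3 to go: {0,2,5} 3  {2,4,5} 3  {3,4,5} 1
  4 to go: {0,2,4,5} 6  {1,3,4,5} 1  {2,3,4,5} 4
  if 0:b drops first: 5 orders
  if 1:x drops first: 10 orders
heap linearizations: 15

15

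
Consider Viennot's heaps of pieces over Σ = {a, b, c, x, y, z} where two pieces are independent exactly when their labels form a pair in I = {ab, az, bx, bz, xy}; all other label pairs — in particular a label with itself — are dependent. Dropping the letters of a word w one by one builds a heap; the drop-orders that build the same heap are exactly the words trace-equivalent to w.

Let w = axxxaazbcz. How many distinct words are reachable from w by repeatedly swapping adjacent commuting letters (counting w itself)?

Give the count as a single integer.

drop 0:a onto floor
drop 1:x onto {0:a}
drop 2:x onto {1:x}
drop 3:x onto {2:x}
drop 4:a onto {3:x}
drop 5:a onto {4:a}
drop 6:z onto {3:x}
drop 7:b onto floor
drop 8:c onto {5:a, 6:z, 7:b}
drop 9:z onto {8:c}
ground layer = {0:a, 7:b}
drop-orders for the pieces not yet dropped (sum over which currently-grounded one goes next):
  1 to go: {9} 1
  2 to go: {8,9} 1
  3 to go: {5,8,9} 1  {6,8,9} 1  {7,8,9} 1
  4 to go: {4,5,8,9} 1  {5,6,8,9} 2  {5,7,8,9} 2  {6,7,8,9} 2
  5 to go: {4,5,6,8,9} 3  {4,5,7,8,9} 3  {5,6,7,8,9} 6
  6 to go: {3,4,5,6,8,9} 3  {4,5,6,7,8,9} 12
  7 to go: {2,3,4,5,6,8,9} 3  {3,4,5,6,7,8,9} 15
  8 to go: {1,2,3,4,5,6,8,9} 3  {2,3,4,5,6,7,8,9} 18
  if 0:a drops first: 21 orders
  if 7:b drops first: 3 orders
heap linearizations: 24

24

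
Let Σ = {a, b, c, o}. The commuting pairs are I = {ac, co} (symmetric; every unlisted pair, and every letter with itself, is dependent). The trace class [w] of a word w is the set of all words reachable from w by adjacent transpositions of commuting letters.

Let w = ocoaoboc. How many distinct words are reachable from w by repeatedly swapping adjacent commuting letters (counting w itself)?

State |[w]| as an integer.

10

piece 0:o — minimal
piece 1:c — minimal
piece 2:o rests on {0:o}
piece 3:a rests on {2:o}
piece 4:o rests on {3:a}
piece 5:b rests on {1:c, 4:o}
piece 6:o rests on {5:b}
piece 7:c rests on {5:b}
minimal pieces: {0:o, 1:c}
ways to finish when only these pieces remain (= sum over removing one remaining piece with nothing left below it):
  1 left: {6}→1  {7}→1
  2 left: {6,7}→2
  3 left: {5,6,7}→2
  4 left: {1,5,6,7}→2  {4,5,6,7}→2
  5 left: {1,4,5,6,7}→4  {3,4,5,6,7}→2
  6 left: {1,3,4,5,6,7}→6  {2,3,4,5,6,7}→2
  placing 0:o first → 8 extensions
  placing 1:c first → 2 extensions
total linear extensions = 10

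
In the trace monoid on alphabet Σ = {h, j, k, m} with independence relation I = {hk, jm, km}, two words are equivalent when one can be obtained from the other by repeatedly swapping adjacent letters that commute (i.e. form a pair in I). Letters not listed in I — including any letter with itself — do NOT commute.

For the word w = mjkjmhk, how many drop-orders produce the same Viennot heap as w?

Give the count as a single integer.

drop 0:m onto floor
drop 1:j onto floor
drop 2:k onto {1:j}
drop 3:j onto {2:k}
drop 4:m onto {0:m}
drop 5:h onto {3:j, 4:m}
drop 6:k onto {3:j}
ground layer = {0:m, 1:j}
drop-orders for the pieces not yet dropped (sum over which currently-grounded one goes next):
  1 to go: {5} 1  {6} 1
  2 to go: {4,5} 1  {5,6} 2
  3 to go: {0,4,5} 1  {3,5,6} 2  {4,5,6} 3
  4 to go: {0,4,5,6} 4  {2,3,5,6} 2  {3,4,5,6} 5
  5 to go: {0,3,4,5,6} 9  {1,2,3,5,6} 2  {2,3,4,5,6} 7
  if 0:m drops first: 9 orders
  if 1:j drops first: 16 orders
heap linearizations: 25

25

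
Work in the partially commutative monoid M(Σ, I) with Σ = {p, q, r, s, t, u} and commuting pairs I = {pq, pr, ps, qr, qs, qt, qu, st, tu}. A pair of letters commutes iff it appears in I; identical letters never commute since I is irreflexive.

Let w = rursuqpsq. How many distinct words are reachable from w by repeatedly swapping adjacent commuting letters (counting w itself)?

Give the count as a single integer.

0(r) covers ∅
1(u) covers 0:r
2(r) covers 1:u
3(s) covers 2:r
4(u) covers 3:s
5(q) covers ∅
6(p) covers 4:u
7(s) covers 4:u
8(q) covers 5:q
floor of heap: 0:r, 5:q
completions by unplaced set U, small U first (add the entries for U minus each lowest piece of U):
  |U|=1: {6}:1  {7}:1  {8}:1
  |U|=2: {5,8}:1  {6,7}:2  {6,8}:2  {7,8}:2
  |U|=3: {4,6,7}:2  {5,6,8}:3  {5,7,8}:3  {6,7,8}:6
  |U|=4: {3,4,6,7}:2  {4,6,7,8}:8  {5,6,7,8}:12
  |U|=5: {2,3,4,6,7}:2  {3,4,6,7,8}:10  {4,5,6,7,8}:20
  |U|=6: {1,2,3,4,6,7}:2  {2,3,4,6,7,8}:12  {3,4,5,6,7,8}:30
  |U|=7: {0,1,2,3,4,6,7}:2  {1,2,3,4,6,7,8}:14  {2,3,4,5,6,7,8}:42
  start at 0(r): 56
  start at 5(q): 16
sum over floor = 72

72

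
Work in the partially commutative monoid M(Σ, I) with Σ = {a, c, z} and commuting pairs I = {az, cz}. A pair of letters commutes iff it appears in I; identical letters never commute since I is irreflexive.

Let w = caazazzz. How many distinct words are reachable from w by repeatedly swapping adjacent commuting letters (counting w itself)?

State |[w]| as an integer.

#0=c has no predecessor
#1=a depends on [0:c]
#2=a depends on [1:a]
#3=z has no predecessor
#4=a depends on [2:a]
#5=z depends on [3:z]
#6=z depends on [5:z]
#7=z depends on [6:z]
sources: [0:c, 3:z]
N(rest) = Σ N(rest − s) over sources s of rest; N(one piece) = 1:
  size 1 → [4]=1  [7]=1
  size 2 → [2,4]=1  [4,7]=2  [6,7]=1
  size 3 → [1,2,4]=1  [2,4,7]=3  [4,6,7]=3  [5,6,7]=1
  size 4 → [0,1,2,4]=1  [1,2,4,7]=4  [2,4,6,7]=6  [3,5,6,7]=1  [4,5,6,7]=4
  size 5 → [0,1,2,4,7]=5  [1,2,4,6,7]=10  [2,4,5,6,7]=10  [3,4,5,6,7]=5
  size 6 → [0,1,2,4,6,7]=15  [1,2,4,5,6,7]=20  [2,3,4,5,6,7]=15
  first=0(c) contributes 35
  first=3(z) contributes 35
|[w]| = 70

70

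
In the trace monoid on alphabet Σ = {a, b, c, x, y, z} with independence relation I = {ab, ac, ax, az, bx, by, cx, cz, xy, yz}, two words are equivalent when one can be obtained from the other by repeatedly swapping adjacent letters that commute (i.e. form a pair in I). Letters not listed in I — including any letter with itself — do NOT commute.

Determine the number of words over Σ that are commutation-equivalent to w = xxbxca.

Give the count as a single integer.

0(x) covers ∅
1(x) covers 0:x
2(b) covers ∅
3(x) covers 1:x
4(c) covers 2:b
5(a) covers ∅
floor of heap: 0:x, 2:b, 5:a
completions by unplaced set U, small U first (add the entries for U minus each lowest piece of U):
  |U|=1: {3}:1  {4}:1  {5}:1
  |U|=2: {1,3}:1  {2,4}:1  {3,4}:2  {3,5}:2  {4,5}:2
  |U|=3: {0,1,3}:1  {1,3,4}:3  {1,3,5}:3  {2,3,4}:3  {2,4,5}:3  {3,4,5}:6
  |U|=4: {0,1,3,4}:4  {0,1,3,5}:4  {1,2,3,4}:6  {1,3,4,5}:12  {2,3,4,5}:12
  start at 0(x): 30
  start at 2(b): 20
  start at 5(a): 10
sum over floor = 60

60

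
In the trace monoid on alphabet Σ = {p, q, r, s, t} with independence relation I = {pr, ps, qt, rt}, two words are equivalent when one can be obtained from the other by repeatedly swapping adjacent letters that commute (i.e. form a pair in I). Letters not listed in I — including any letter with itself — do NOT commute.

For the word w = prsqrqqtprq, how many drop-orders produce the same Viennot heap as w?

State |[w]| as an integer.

33

drop 0:p onto floor
drop 1:r onto floor
drop 2:s onto {1:r}
drop 3:q onto {0:p, 2:s}
drop 4:r onto {3:q}
drop 5:q onto {4:r}
drop 6:q onto {5:q}
drop 7:t onto {0:p, 2:s}
drop 8:p onto {6:q, 7:t}
drop 9:r onto {6:q}
drop 10:q onto {8:p, 9:r}
ground layer = {0:p, 1:r}
drop-orders for the pieces not yet dropped (sum over which currently-grounded one goes next):
  1 to go: {10} 1
  2 to go: {8,10} 1  {9,10} 1
  3 to go: {7,8,10} 1  {8,9,10} 2
  4 to go: {6,8,9,10} 2  {7,8,9,10} 3
  5 to go: {5,6,8,9,10} 2  {6,7,8,9,10} 5
  6 to go: {4,5,6,8,9,10} 2  {5,6,7,8,9,10} 7
  7 to go: {3,4,5,6,8,9,10} 2  {4,5,6,7,8,9,10} 9
  8 to go: {3,4,5,6,7,8,9,10} 11
  9 to go: {0,3,4,5,6,7,8,9,10} 11  {2,3,4,5,6,7,8,9,10} 11
  if 0:p drops first: 11 orders
  if 1:r drops first: 22 orders
heap linearizations: 33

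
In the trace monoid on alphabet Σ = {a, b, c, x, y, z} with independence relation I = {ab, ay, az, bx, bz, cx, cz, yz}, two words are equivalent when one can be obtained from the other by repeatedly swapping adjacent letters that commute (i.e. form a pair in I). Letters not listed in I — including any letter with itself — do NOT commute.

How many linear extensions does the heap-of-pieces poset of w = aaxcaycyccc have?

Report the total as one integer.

4

piece 0:a — minimal
piece 1:a rests on {0:a}
piece 2:x rests on {1:a}
piece 3:c rests on {1:a}
piece 4:a rests on {2:x, 3:c}
piece 5:y rests on {2:x, 3:c}
piece 6:c rests on {4:a, 5:y}
piece 7:y rests on {6:c}
piece 8:c rests on {7:y}
piece 9:c rests on {8:c}
piece 10:c rests on {9:c}
minimal pieces: {0:a}
ways to finish when only these pieces remain (= sum over removing one remaining piece with nothing left below it):
  1 left: {10}→1
  2 left: {9,10}→1
  3 left: {8,9,10}→1
  4 left: {7,8,9,10}→1
  5 left: {6,7,8,9,10}→1
  6 left: {4,6,7,8,9,10}→1  {5,6,7,8,9,10}→1
  7 left: {4,5,6,7,8,9,10}→2
  8 left: {2,4,5,6,7,8,9,10}→2  {3,4,5,6,7,8,9,10}→2
  9 left: {2,3,4,5,6,7,8,9,10}→4
  placing 0:a first → 4 extensions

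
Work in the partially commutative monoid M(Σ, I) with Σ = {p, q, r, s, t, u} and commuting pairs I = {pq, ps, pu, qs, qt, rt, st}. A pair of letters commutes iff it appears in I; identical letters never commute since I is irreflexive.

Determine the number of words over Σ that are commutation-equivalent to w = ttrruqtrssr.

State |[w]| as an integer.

#0=t has no predecessor
#1=t depends on [0:t]
#2=r has no predecessor
#3=r depends on [2:r]
#4=u depends on [1:t, 3:r]
#5=q depends on [4:u]
#6=t depends on [4:u]
#7=r depends on [5:q]
#8=s depends on [7:r]
#9=s depends on [8:s]
#10=r depends on [9:s]
sources: [0:t, 2:r]
N(rest) = Σ N(rest − s) over sources s of rest; N(one piece) = 1:
  size 1 → [6]=1  [10]=1
  size 2 → [6,10]=2  [9,10]=1
  size 3 → [6,9,10]=3  [8,9,10]=1
  size 4 → [6,8,9,10]=4  [7,8,9,10]=1
  size 5 → [5,7,8,9,10]=1  [6,7,8,9,10]=5
  size 6 → [5,6,7,8,9,10]=6
  size 7 → [4,5,6,7,8,9,10]=6
  size 8 → [1,4,5,6,7,8,9,10]=6  [3,4,5,6,7,8,9,10]=6
  size 9 → [0,1,4,5,6,7,8,9,10]=6  [1,3,4,5,6,7,8,9,10]=12  [2,3,4,5,6,7,8,9,10]=6
  first=0(t) contributes 18
  first=2(r) contributes 18
|[w]| = 36

36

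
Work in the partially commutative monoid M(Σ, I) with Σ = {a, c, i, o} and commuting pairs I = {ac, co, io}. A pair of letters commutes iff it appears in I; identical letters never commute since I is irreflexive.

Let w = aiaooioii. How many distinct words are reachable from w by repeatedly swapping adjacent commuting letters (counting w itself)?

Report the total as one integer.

20

#0=a has no predecessor
#1=i depends on [0:a]
#2=a depends on [1:i]
#3=o depends on [2:a]
#4=o depends on [3:o]
#5=i depends on [2:a]
#6=o depends on [4:o]
#7=i depends on [5:i]
#8=i depends on [7:i]
sources: [0:a]
N(rest) = Σ N(rest − s) over sources s of rest; N(one piece) = 1:
  size 1 → [6]=1  [8]=1
  size 2 → [4,6]=1  [6,8]=2  [7,8]=1
  size 3 → [3,4,6]=1  [4,6,8]=3  [5,7,8]=1  [6,7,8]=3
  size 4 → [3,4,6,8]=4  [4,6,7,8]=6  [5,6,7,8]=4
  size 5 → [3,4,6,7,8]=10  [4,5,6,7,8]=10
  size 6 → [3,4,5,6,7,8]=20
  size 7 → [2,3,4,5,6,7,8]=20
  first=0(a) contributes 20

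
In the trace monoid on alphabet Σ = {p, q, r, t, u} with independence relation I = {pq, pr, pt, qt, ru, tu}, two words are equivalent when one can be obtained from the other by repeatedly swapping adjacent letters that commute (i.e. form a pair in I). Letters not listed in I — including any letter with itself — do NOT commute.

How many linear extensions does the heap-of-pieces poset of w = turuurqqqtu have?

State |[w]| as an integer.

115

piece 0:t — minimal
piece 1:u — minimal
piece 2:r rests on {0:t}
piece 3:u rests on {1:u}
piece 4:u rests on {3:u}
piece 5:r rests on {2:r}
piece 6:q rests on {4:u, 5:r}
piece 7:q rests on {6:q}
piece 8:q rests on {7:q}
piece 9:t rests on {5:r}
piece 10:u rests on {8:q}
minimal pieces: {0:t, 1:u}
ways to finish when only these pieces remain (= sum over removing one remaining piece with nothing left below it):
  1 left: {9}→1  {10}→1
  2 left: {8,10}→1  {9,10}→2
  3 left: {7,8,10}→1  {8,9,10}→3
  4 left: {6,7,8,10}→1  {7,8,9,10}→4
  5 left: {4,6,7,8,10}→1  {6,7,8,9,10}→5
  6 left: {3,4,6,7,8,10}→1  {4,6,7,8,9,10}→6  {5,6,7,8,9,10}→5
  7 left: {1,3,4,6,7,8,10}→1  {2,5,6,7,8,9,10}→5  {3,4,6,7,8,9,10}→7  {4,5,6,7,8,9,10}→11
  8 left: {0,2,5,6,7,8,9,10}→5  {1,3,4,6,7,8,9,10}→8  {2,4,5,6,7,8,9,10}→16  {3,4,5,6,7,8,9,10}→18
  9 left: {0,2,4,5,6,7,8,9,10}→21  {1,3,4,5,6,7,8,9,10}→26  {2,3,4,5,6,7,8,9,10}→34
  placing 0:t first → 60 extensions
  placing 1:u first → 55 extensions
total linear extensions = 115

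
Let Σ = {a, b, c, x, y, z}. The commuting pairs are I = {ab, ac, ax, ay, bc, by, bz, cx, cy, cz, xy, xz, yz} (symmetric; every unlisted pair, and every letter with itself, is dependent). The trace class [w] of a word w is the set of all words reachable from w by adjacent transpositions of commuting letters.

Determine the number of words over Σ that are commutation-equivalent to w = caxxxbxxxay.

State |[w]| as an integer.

3960

piece 0:c — minimal
piece 1:a — minimal
piece 2:x — minimal
piece 3:x rests on {2:x}
piece 4:x rests on {3:x}
piece 5:b rests on {4:x}
piece 6:x rests on {5:b}
piece 7:x rests on {6:x}
piece 8:x rests on {7:x}
piece 9:a rests on {1:a}
piece 10:y — minimal
minimal pieces: {0:c, 1:a, 2:x, 10:y}
ways to finish when only these pieces remain (= sum over removing one remaining piece with nothing left below it):
  1 left: {0}→1  {8}→1  {9}→1  {10}→1
  2 left: {0,8}→2  {0,9}→2  {0,10}→2  {1,9}→1  {7,8}→1  {8,9}→2  {8,10}→2  {9,10}→2
  3 left: {0,1,9}→3  {0,7,8}→3  {0,8,9}→6  {0,8,10}→6  {0,9,10}→6  {1,8,9}→3  {1,9,10}→3  {6,7,8}→1  {7,8,9}→3  {7,8,10}→3  {8,9,10}→6
  4 left: {0,1,8,9}→12  {0,1,9,10}→12  {0,6,7,8}→4  {0,7,8,9}→12  {0,7,8,10}→12  {0,8,9,10}→24  {1,7,8,9}→6  {1,8,9,10}→12  {5,6,7,8}→1  {6,7,8,9}→4  {6,7,8,10}→4  {7,8,9,10}→12
  5 left: {0,1,7,8,9}→30  {0,1,8,9,10}→60  {0,5,6,7,8}→5  {0,6,7,8,9}→20  {0,6,7,8,10}→20  {0,7,8,9,10}→60  {1,6,7,8,9}→10  {1,7,8,9,10}→30  {4,5,6,7,8}→1  {5,6,7,8,9}→5  {5,6,7,8,10}→5  {6,7,8,9,10}→20
  6 left: {0,1,6,7,8,9}→60  {0,1,7,8,9,10}→180  {0,4,5,6,7,8}→6  {0,5,6,7,8,9}→30  {0,5,6,7,8,10}→30  {0,6,7,8,9,10}→120  {1,5,6,7,8,9}→15  {1,6,7,8,9,10}→60  {3,4,5,6,7,8}→1  {4,5,6,7,8,9}→6  {4,5,6,7,8,10}→6  {5,6,7,8,9,10}→30
  7 left: {0,1,5,6,7,8,9}→105  {0,1,6,7,8,9,10}→420  {0,3,4,5,6,7,8}→7  {0,4,5,6,7,8,9}→42  {0,4,5,6,7,8,10}→42  {0,5,6,7,8,9,10}→210  {1,4,5,6,7,8,9}→21  {1,5,6,7,8,9,10}→105  {2,3,4,5,6,7,8}→1  {3,4,5,6,7,8,9}→7  {3,4,5,6,7,8,10}→7  {4,5,6,7,8,9,10}→42
  8 left: {0,1,4,5,6,7,8,9}→168  {0,1,5,6,7,8,9,10}→840  {0,2,3,4,5,6,7,8}→8  {0,3,4,5,6,7,8,9}→56  {0,3,4,5,6,7,8,10}→56  {0,4,5,6,7,8,9,10}→336  {1,3,4,5,6,7,8,9}→28  {1,4,5,6,7,8,9,10}→168  {2,3,4,5,6,7,8,9}→8  {2,3,4,5,6,7,8,10}→8  {3,4,5,6,7,8,9,10}→56
  9 left: {0,1,3,4,5,6,7,8,9}→252  {0,1,4,5,6,7,8,9,10}→1512  {0,2,3,4,5,6,7,8,9}→72  {0,2,3,4,5,6,7,8,10}→72  {0,3,4,5,6,7,8,9,10}→504  {1,2,3,4,5,6,7,8,9}→36  {1,3,4,5,6,7,8,9,10}→252  {2,3,4,5,6,7,8,9,10}→72
  placing 0:c first → 360 extensions
  placing 1:a first → 720 extensions
  placing 2:x first → 2520 extensions
  placing 10:y first → 360 extensions
total linear extensions = 3960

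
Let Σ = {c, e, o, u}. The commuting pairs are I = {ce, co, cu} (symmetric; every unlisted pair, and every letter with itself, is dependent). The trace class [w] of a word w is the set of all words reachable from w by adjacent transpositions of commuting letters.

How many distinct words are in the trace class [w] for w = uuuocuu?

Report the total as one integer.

7

#0=u has no predecessor
#1=u depends on [0:u]
#2=u depends on [1:u]
#3=o depends on [2:u]
#4=c has no predecessor
#5=u depends on [3:o]
#6=u depends on [5:u]
sources: [0:u, 4:c]
N(rest) = Σ N(rest − s) over sources s of rest; N(one piece) = 1:
  size 1 → [4]=1  [6]=1
  size 2 → [4,6]=2  [5,6]=1
  size 3 → [3,5,6]=1  [4,5,6]=3
  size 4 → [2,3,5,6]=1  [3,4,5,6]=4
  size 5 → [1,2,3,5,6]=1  [2,3,4,5,6]=5
  first=0(u) contributes 6
  first=4(c) contributes 1
|[w]| = 7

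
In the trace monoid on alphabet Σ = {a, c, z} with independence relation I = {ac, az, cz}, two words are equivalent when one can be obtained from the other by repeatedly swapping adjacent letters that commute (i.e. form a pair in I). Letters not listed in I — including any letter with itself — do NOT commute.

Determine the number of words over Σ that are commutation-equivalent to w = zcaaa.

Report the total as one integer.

drop 0:z onto floor
drop 1:c onto floor
drop 2:a onto floor
drop 3:a onto {2:a}
drop 4:a onto {3:a}
ground layer = {0:z, 1:c, 2:a}
drop-orders for the pieces not yet dropped (sum over which currently-grounded one goes next):
  1 to go: {0} 1  {1} 1  {4} 1
  2 to go: {0,1} 2  {0,4} 2  {1,4} 2  {3,4} 1
  3 to go: {0,1,4} 6  {0,3,4} 3  {1,3,4} 3  {2,3,4} 1
  if 0:z drops first: 4 orders
  if 1:c drops first: 4 orders
  if 2:a drops first: 12 orders
heap linearizations: 20

20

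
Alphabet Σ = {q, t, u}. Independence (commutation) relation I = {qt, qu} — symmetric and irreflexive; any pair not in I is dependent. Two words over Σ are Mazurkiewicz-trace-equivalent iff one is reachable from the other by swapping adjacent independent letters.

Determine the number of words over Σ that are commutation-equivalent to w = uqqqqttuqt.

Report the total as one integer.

252

#0=u has no predecessor
#1=q has no predecessor
#2=q depends on [1:q]
#3=q depends on [2:q]
#4=q depends on [3:q]
#5=t depends on [0:u]
#6=t depends on [5:t]
#7=u depends on [6:t]
#8=q depends on [4:q]
#9=t depends on [7:u]
sources: [0:u, 1:q]
N(rest) = Σ N(rest − s) over sources s of rest; N(one piece) = 1:
  size 1 → [8]=1  [9]=1
  size 2 → [4,8]=1  [7,9]=1  [8,9]=2
  size 3 → [3,4,8]=1  [4,8,9]=3  [6,7,9]=1  [7,8,9]=3
  size 4 → [2,3,4,8]=1  [3,4,8,9]=4  [4,7,8,9]=6  [5,6,7,9]=1  [6,7,8,9]=4
  size 5 → [0,5,6,7,9]=1  [1,2,3,4,8]=1  [2,3,4,8,9]=5  [3,4,7,8,9]=10  [4,6,7,8,9]=10  [5,6,7,8,9]=5
  size 6 → [0,5,6,7,8,9]=6  [1,2,3,4,8,9]=6  [2,3,4,7,8,9]=15  [3,4,6,7,8,9]=20  [4,5,6,7,8,9]=15
  size 7 → [0,4,5,6,7,8,9]=21  [1,2,3,4,7,8,9]=21  [2,3,4,6,7,8,9]=35  [3,4,5,6,7,8,9]=35
  size 8 → [0,3,4,5,6,7,8,9]=56  [1,2,3,4,6,7,8,9]=56  [2,3,4,5,6,7,8,9]=70
  first=0(u) contributes 126
  first=1(q) contributes 126
|[w]| = 252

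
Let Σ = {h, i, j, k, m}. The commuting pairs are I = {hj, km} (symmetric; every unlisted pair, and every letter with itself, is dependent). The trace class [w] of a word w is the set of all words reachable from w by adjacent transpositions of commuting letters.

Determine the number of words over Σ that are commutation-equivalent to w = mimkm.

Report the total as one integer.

0(m) covers ∅
1(i) covers 0:m
2(m) covers 1:i
3(k) covers 1:i
4(m) covers 2:m
floor of heap: 0:m
completions by unplaced set U, small U first (add the entries for U minus each lowest piece of U):
  |U|=1: {3}:1  {4}:1
  |U|=2: {2,4}:1  {3,4}:2
  |U|=3: {2,3,4}:3
  start at 0(m): 3

3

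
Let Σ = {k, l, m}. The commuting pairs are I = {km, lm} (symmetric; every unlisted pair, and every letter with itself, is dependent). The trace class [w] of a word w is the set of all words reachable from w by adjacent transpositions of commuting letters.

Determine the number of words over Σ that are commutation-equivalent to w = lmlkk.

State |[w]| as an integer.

drop 0:l onto floor
drop 1:m onto floor
drop 2:l onto {0:l}
drop 3:k onto {2:l}
drop 4:k onto {3:k}
ground layer = {0:l, 1:m}
drop-orders for the pieces not yet dropped (sum over which currently-grounded one goes next):
  1 to go: {1} 1  {4} 1
  2 to go: {1,4} 2  {3,4} 1
  3 to go: {1,3,4} 3  {2,3,4} 1
  if 0:l drops first: 4 orders
  if 1:m drops first: 1 orders
heap linearizations: 5

5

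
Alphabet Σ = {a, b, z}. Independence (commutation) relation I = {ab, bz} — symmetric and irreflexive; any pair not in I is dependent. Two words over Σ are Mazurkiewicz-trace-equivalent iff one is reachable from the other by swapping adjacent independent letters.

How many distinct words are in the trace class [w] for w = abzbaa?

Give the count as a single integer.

0(a) covers ∅
1(b) covers ∅
2(z) covers 0:a
3(b) covers 1:b
4(a) covers 2:z
5(a) covers 4:a
floor of heap: 0:a, 1:b
completions by unplaced set U, small U first (add the entries for U minus each lowest piece of U):
  |U|=1: {3}:1  {5}:1
  |U|=2: {1,3}:1  {3,5}:2  {4,5}:1
  |U|=3: {1,3,5}:3  {2,4,5}:1  {3,4,5}:3
  |U|=4: {0,2,4,5}:1  {1,3,4,5}:6  {2,3,4,5}:4
  start at 0(a): 10
  start at 1(b): 5
sum over floor = 15

15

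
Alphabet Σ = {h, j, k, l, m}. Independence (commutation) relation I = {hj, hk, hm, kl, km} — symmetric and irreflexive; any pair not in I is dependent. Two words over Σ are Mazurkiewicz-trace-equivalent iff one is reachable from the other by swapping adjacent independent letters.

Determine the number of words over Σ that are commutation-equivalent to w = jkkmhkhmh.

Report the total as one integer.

840

drop 0:j onto floor
drop 1:k onto {0:j}
drop 2:k onto {1:k}
drop 3:m onto {0:j}
drop 4:h onto floor
drop 5:k onto {2:k}
drop 6:h onto {4:h}
drop 7:m onto {3:m}
drop 8:h onto {6:h}
ground layer = {0:j, 4:h}
drop-orders for the pieces not yet dropped (sum over which currently-grounded one goes next):
  1 to go: {5} 1  {7} 1  {8} 1
  2 to go: {2,5} 1  {3,7} 1  {5,7} 2  {5,8} 2  {6,8} 1  {7,8} 2
  3 to go: {1,2,5} 1  {2,5,7} 3  {2,5,8} 3  {3,5,7} 3  {3,7,8} 3  {4,6,8} 1  {5,6,8} 3  {5,7,8} 6  {6,7,8} 3
  4 to go: {1,2,5,7} 4  {1,2,5,8} 4  {2,3,5,7} 6  {2,5,6,8} 6  {2,5,7,8} 12  {3,5,7,8} 12  {3,6,7,8} 6  {4,5,6,8} 4  {4,6,7,8} 4  {5,6,7,8} 12
  5 to go: {1,2,3,5,7} 10  {1,2,5,6,8} 10  {1,2,5,7,8} 20  {2,3,5,7,8} 30  {2,4,5,6,8} 10  {2,5,6,7,8} 30  {3,4,6,7,8} 10  {3,5,6,7,8} 30  {4,5,6,7,8} 20
  6 to go: {0,1,2,3,5,7} 10  {1,2,3,5,7,8} 60  {1,2,4,5,6,8} 20  {1,2,5,6,7,8} 60  {2,3,5,6,7,8} 90  {2,4,5,6,7,8} 60  {3,4,5,6,7,8} 60
  7 to go: {0,1,2,3,5,7,8} 70  {1,2,3,5,6,7,8} 210  {1,2,4,5,6,7,8} 140  {2,3,4,5,6,7,8} 210
  if 0:j drops first: 560 orders
  if 4:h drops first: 280 orders
heap linearizations: 840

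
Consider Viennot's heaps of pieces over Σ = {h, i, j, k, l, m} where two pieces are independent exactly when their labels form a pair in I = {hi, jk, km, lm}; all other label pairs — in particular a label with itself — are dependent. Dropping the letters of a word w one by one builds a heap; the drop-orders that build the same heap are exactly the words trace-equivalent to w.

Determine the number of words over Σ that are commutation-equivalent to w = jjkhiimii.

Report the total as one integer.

drop 0:j onto floor
drop 1:j onto {0:j}
drop 2:k onto floor
drop 3:h onto {1:j, 2:k}
drop 4:i onto {1:j, 2:k}
drop 5:i onto {4:i}
drop 6:m onto {3:h, 5:i}
drop 7:i onto {6:m}
drop 8:i onto {7:i}
ground layer = {0:j, 2:k}
drop-orders for the pieces not yet dropped (sum over which currently-grounded one goes next):
  1 to go: {8} 1
  2 to go: {7,8} 1
  3 to go: {6,7,8} 1
  4 to go: {3,6,7,8} 1  {5,6,7,8} 1
  5 to go: {3,5,6,7,8} 2  {4,5,6,7,8} 1
  6 to go: {3,4,5,6,7,8} 3
  7 to go: {1,3,4,5,6,7,8} 3  {2,3,4,5,6,7,8} 3
  if 0:j drops first: 6 orders
  if 2:k drops first: 3 orders
heap linearizations: 9

9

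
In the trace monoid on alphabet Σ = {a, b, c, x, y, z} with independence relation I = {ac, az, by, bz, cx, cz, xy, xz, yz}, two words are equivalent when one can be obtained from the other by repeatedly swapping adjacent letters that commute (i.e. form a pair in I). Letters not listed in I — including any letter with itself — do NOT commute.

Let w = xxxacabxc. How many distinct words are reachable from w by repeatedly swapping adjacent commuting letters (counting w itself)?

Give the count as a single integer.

12

piece 0:x — minimal
piece 1:x rests on {0:x}
piece 2:x rests on {1:x}
piece 3:a rests on {2:x}
piece 4:c — minimal
piece 5:a rests on {3:a}
piece 6:b rests on {4:c, 5:a}
piece 7:x rests on {6:b}
piece 8:c rests on {6:b}
minimal pieces: {0:x, 4:c}
ways to finish when only these pieces remain (= sum over removing one remaining piece with nothing left below it):
  1 left: {7}→1  {8}→1
  2 left: {7,8}→2
  3 left: {6,7,8}→2
  4 left: {4,6,7,8}→2  {5,6,7,8}→2
  5 left: {3,5,6,7,8}→2  {4,5,6,7,8}→4
  6 left: {2,3,5,6,7,8}→2  {3,4,5,6,7,8}→6
  7 left: {1,2,3,5,6,7,8}→2  {2,3,4,5,6,7,8}→8
  placing 0:x first → 10 extensions
  placing 4:c first → 2 extensions
total linear extensions = 12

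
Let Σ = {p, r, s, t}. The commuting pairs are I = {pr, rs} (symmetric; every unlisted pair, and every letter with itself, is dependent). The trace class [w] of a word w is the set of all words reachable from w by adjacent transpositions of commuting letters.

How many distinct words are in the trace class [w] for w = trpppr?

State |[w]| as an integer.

10

drop 0:t onto floor
drop 1:r onto {0:t}
drop 2:p onto {0:t}
drop 3:p onto {2:p}
drop 4:p onto {3:p}
drop 5:r onto {1:r}
ground layer = {0:t}
drop-orders for the pieces not yet dropped (sum over which currently-grounded one goes next):
  1 to go: {4} 1  {5} 1
  2 to go: {1,5} 1  {3,4} 1  {4,5} 2
  3 to go: {1,4,5} 3  {2,3,4} 1  {3,4,5} 3
  4 to go: {1,3,4,5} 6  {2,3,4,5} 4
  if 0:t drops first: 10 orders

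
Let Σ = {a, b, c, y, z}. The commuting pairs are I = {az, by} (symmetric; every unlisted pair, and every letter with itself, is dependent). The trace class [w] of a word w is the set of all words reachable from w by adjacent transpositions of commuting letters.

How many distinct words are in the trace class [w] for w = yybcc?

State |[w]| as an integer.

3

#0=y has no predecessor
#1=y depends on [0:y]
#2=b has no predecessor
#3=c depends on [1:y, 2:b]
#4=c depends on [3:c]
sources: [0:y, 2:b]
N(rest) = Σ N(rest − s) over sources s of rest; N(one piece) = 1:
  size 1 → [4]=1
  size 2 → [3,4]=1
  size 3 → [1,3,4]=1  [2,3,4]=1
  first=0(y) contributes 2
  first=2(b) contributes 1
|[w]| = 3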